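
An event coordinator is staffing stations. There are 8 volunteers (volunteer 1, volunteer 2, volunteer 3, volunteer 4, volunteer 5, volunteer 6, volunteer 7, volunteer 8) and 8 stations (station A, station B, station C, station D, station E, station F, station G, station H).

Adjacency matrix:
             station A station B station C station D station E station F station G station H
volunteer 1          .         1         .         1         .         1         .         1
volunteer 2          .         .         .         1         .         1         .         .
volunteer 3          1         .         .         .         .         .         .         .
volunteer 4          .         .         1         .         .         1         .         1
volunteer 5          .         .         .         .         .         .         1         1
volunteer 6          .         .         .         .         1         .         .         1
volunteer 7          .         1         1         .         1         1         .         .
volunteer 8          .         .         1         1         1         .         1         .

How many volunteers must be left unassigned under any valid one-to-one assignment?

For example, pair volunteer 1–station B, volunteer 2–station F, volunteer 3–station A, volunteer 4–station H, volunteer 5–station G, volunteer 6–station E, volunteer 7–station C, volunteer 8–station D.
All 8 volunteers are matched, so no larger matching exists.
That matches 8 of the 8, leaving 0 unmatched; no matching can do better.

0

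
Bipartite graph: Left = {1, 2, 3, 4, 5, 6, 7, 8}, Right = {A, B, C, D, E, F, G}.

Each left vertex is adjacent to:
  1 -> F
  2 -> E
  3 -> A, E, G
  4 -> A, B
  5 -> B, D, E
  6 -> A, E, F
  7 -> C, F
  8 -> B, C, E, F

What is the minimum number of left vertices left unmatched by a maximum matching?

1

One maximum matching: 1–F, 2–E, 3–G, 4–B, 5–D, 6–A, 7–C.
The set {1, 2, 4, 6, 7, 8} has only 5 neighbours ({A, B, C, E, F}), so by Hall's theorem at most 7 of the 8 left vertices can be matched.
That matches 7 of the 8, leaving 1 unmatched; no matching can do better.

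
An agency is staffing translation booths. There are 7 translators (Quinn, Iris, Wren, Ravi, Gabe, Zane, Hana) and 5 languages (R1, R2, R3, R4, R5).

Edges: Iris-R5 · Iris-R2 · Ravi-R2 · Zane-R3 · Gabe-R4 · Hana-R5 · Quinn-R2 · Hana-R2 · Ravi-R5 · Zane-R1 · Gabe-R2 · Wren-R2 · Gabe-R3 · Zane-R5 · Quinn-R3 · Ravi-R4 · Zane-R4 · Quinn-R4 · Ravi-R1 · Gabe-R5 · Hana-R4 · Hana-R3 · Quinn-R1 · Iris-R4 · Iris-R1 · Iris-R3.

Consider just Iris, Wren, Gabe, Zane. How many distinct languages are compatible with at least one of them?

The union of neighbours of {Iris, Wren, Gabe, Zane} is {R1, R2, R3, R4, R5}, which has 5 elements.
Since |N(S)| = 5 ≥ |S| = 4, Hall's condition holds for this subset.

5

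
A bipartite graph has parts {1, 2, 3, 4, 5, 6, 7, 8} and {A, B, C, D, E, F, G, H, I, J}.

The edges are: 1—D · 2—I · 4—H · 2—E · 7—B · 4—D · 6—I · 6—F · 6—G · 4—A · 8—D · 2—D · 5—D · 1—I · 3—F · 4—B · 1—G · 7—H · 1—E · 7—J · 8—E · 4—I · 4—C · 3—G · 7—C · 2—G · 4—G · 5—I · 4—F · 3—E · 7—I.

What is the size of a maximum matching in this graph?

7

One maximum matching: 1–I, 2–E, 3–G, 4–A, 5–D, 6–F, 7–J.
The set {1, 2, 3, 5, 6, 8} has only 5 neighbours ({D, E, F, G, I}), so by Hall's theorem at most 7 of the 8 left vertices can be matched.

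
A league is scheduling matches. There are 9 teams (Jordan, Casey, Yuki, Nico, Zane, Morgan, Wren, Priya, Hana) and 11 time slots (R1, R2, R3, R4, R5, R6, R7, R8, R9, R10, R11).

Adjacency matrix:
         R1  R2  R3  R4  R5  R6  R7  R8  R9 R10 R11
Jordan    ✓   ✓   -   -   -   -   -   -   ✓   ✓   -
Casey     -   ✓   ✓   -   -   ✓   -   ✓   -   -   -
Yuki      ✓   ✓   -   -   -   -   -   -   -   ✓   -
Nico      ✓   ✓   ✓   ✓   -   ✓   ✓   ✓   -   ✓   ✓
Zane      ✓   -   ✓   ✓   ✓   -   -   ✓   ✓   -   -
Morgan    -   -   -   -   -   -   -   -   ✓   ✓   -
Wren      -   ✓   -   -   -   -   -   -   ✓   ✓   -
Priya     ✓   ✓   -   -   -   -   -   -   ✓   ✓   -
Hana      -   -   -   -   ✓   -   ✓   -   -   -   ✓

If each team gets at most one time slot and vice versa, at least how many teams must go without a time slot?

1

One maximum matching: Jordan→R2, Casey→R8, Yuki→R1, Nico→R6, Zane→R3, Morgan→R10, Wren→R9, Hana→R7.
The set {Jordan, Yuki, Morgan, Wren, Priya} has only 4 neighbours ({R1, R10, R2, R9}), so by Hall's theorem at most 8 of the 9 teams can be matched.
That matches 8 of the 9, leaving 1 unmatched; no matching can do better.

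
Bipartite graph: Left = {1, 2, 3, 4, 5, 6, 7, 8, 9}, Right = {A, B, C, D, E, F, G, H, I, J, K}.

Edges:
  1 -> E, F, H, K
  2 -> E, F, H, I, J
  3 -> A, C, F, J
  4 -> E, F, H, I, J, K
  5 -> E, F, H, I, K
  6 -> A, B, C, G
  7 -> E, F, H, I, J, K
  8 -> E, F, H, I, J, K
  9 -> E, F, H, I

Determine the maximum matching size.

For example, pair 1–F, 2–I, 3–C, 4–E, 5–H, 6–B, 7–K, 8–J.
The set {1, 2, 4, 5, 7, 8, 9} has only 6 neighbours ({E, F, H, I, J, K}), so by Hall's theorem at most 8 of the 9 left vertices can be matched.

8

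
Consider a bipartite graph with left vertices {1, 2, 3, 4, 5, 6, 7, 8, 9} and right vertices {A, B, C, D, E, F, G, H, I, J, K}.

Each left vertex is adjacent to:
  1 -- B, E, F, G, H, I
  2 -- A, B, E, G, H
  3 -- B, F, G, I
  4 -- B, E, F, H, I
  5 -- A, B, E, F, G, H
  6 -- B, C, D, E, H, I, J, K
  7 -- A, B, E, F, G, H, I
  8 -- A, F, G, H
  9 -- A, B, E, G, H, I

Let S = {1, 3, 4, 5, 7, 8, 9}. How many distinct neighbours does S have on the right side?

7

The union of neighbours of {1, 3, 4, 5, 7, 8, 9} is {A, B, E, F, G, H, I}, which has 7 elements.
Since |N(S)| = 7 ≥ |S| = 7, Hall's condition holds for this subset.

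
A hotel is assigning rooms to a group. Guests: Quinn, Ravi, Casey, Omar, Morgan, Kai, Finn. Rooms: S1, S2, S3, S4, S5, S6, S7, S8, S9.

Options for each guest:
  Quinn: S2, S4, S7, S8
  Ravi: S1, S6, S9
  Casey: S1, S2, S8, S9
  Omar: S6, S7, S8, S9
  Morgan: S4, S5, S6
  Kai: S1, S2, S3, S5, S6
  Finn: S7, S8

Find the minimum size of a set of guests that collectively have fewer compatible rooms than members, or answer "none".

none

A matching saturating every guest exists, for instance Quinn→S2, Ravi→S1, Casey→S9, Omar→S6, Morgan→S4, Kai→S3, Finn→S8.
By Hall's marriage theorem, this means |N(S)| ≥ |S| for every subset S, so no violating subset exists.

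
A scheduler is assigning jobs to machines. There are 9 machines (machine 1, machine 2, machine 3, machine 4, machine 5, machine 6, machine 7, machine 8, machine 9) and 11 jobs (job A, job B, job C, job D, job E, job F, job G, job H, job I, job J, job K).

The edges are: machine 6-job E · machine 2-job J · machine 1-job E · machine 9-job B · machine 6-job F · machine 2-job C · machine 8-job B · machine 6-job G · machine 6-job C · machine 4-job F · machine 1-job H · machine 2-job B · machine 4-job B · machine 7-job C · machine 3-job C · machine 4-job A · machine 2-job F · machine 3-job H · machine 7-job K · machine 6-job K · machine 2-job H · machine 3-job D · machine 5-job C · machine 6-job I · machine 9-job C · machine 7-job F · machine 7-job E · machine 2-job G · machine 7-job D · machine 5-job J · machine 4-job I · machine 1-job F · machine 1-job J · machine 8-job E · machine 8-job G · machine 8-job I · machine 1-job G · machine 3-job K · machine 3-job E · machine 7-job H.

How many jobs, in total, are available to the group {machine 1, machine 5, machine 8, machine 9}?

8

The union of neighbours of {machine 1, machine 5, machine 8, machine 9} is {job B, job C, job E, job F, job G, job H, job I, job J}, which has 8 elements.
Since |N(S)| = 8 ≥ |S| = 4, Hall's condition holds for this subset.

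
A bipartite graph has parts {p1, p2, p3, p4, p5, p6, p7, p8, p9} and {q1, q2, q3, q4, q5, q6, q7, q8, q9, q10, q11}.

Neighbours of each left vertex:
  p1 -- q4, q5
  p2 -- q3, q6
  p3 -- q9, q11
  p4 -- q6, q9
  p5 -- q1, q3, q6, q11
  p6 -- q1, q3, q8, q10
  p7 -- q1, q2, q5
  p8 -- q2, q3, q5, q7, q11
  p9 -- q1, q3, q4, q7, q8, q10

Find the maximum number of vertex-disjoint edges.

One maximum matching: p1–q5, p2–q3, p3–q9, p4–q6, p5–q11, p6–q8, p7–q2, p8–q7, p9–q4.
All 9 left vertices are matched, so no larger matching exists.

9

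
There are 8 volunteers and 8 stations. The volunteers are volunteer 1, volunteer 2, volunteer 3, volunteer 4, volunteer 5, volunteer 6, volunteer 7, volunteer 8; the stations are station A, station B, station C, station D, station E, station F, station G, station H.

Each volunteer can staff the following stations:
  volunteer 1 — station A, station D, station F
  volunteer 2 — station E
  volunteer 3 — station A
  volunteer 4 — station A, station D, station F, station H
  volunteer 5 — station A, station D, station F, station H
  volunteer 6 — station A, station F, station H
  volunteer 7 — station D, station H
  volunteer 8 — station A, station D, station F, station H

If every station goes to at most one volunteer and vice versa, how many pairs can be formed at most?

5

A valid assignment of size 5: volunteer 1→station F, volunteer 2→station E, volunteer 3→station A, volunteer 4→station D, volunteer 5→station H.
The set {volunteer 1, volunteer 3, volunteer 4, volunteer 5, volunteer 6, volunteer 7, volunteer 8} has only 4 neighbours ({station A, station D, station F, station H}), so by Hall's theorem at most 5 of the 8 volunteers can be matched.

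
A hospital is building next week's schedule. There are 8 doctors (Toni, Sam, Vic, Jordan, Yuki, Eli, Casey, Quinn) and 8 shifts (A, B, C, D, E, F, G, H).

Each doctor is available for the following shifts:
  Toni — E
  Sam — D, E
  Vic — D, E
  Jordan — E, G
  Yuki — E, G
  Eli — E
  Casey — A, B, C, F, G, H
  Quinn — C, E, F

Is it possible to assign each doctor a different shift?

The set {Toni, Sam, Vic, Jordan, Yuki, Eli} has only 3 neighbours ({D, E, G}), so by Hall's theorem at most 5 of the 8 doctors can be matched.
Hence no matching covers every doctor.

No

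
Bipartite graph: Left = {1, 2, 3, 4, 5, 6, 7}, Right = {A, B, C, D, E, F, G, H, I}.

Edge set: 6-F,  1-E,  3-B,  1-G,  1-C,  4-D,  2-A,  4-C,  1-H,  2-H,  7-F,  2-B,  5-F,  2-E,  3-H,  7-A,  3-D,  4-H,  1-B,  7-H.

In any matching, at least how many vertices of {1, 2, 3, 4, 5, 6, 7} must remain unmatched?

1

One maximum matching: 1→G, 2→E, 3→B, 4→C, 5→F, 7→H.
The set {5, 6} has only 1 neighbour ({F}), so by Hall's theorem at most 6 of the 7 left vertices can be matched.
That matches 6 of the 7, leaving 1 unmatched; no matching can do better.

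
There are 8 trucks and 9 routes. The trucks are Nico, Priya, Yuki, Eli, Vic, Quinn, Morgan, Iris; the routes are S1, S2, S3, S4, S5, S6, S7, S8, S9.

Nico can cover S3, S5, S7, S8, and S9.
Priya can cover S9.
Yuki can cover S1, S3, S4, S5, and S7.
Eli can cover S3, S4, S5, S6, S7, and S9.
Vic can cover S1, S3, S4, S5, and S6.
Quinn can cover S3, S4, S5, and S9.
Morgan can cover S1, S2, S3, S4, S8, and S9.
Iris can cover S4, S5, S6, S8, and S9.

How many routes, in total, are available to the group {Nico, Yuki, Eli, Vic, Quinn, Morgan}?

The union of neighbours of {Nico, Yuki, Eli, Vic, Quinn, Morgan} is {S1, S2, S3, S4, S5, S6, S7, S8, S9}, which has 9 elements.
Since |N(S)| = 9 ≥ |S| = 6, Hall's condition holds for this subset.

9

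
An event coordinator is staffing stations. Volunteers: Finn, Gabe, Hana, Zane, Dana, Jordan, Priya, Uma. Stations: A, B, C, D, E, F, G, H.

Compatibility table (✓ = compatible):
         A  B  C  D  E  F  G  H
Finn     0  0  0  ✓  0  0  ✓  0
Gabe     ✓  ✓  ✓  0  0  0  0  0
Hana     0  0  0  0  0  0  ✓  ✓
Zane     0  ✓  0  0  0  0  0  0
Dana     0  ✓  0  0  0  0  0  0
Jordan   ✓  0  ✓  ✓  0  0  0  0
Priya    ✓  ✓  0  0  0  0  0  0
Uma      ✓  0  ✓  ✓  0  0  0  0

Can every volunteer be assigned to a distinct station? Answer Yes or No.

The set {Gabe, Zane, Dana, Jordan, Priya, Uma} has only 4 neighbours ({A, B, C, D}), so by Hall's theorem at most 6 of the 8 volunteers can be matched.
Hence no matching covers every volunteer.

No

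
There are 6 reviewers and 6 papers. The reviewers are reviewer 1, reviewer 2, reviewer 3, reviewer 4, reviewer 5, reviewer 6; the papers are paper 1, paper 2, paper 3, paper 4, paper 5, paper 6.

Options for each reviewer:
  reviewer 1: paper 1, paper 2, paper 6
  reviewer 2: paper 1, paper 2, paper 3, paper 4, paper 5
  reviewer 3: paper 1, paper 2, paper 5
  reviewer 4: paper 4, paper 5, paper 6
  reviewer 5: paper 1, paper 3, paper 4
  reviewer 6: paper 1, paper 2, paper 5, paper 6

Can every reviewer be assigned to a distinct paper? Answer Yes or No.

Yes

For example, pair reviewer 1-paper 2, reviewer 2-paper 3, reviewer 3-paper 5, reviewer 4-paper 4, reviewer 5-paper 1, reviewer 6-paper 6.
Every reviewer is matched, so this is a perfect matching.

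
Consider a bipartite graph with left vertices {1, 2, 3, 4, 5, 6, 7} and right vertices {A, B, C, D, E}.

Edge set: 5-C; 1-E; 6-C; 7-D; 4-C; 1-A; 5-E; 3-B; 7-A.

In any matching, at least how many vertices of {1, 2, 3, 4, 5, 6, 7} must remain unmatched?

2

One maximum matching: 1→A, 3→B, 4→C, 5→E, 7→D.
The set {2, 4, 6} has only 1 neighbour ({C}), so by Hall's theorem at most 5 of the 7 left vertices can be matched.
That matches 5 of the 7, leaving 2 unmatched; no matching can do better.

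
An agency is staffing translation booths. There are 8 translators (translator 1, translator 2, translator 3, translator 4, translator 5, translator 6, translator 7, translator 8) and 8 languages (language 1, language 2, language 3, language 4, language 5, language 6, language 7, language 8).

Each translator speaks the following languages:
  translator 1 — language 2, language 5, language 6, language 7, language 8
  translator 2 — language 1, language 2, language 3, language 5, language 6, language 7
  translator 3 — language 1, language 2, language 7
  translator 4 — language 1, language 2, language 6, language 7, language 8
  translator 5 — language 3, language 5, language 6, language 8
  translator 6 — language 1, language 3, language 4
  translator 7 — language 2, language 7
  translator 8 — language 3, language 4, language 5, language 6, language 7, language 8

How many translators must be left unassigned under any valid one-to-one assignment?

0

A valid assignment of size 8: translator 1–language 2, translator 2–language 5, translator 3–language 1, translator 4–language 6, translator 5–language 3, translator 6–language 4, translator 7–language 7, translator 8–language 8.
This saturates every translator, so 8 is the maximum.
That matches 8 of the 8, leaving 0 unmatched; no matching can do better.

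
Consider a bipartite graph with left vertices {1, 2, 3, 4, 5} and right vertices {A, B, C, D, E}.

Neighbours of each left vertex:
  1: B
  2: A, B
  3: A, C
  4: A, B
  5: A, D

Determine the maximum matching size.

4

A valid assignment of size 4: 1-B, 2-A, 3-C, 5-D.
The set {1, 2, 4} has only 2 neighbours ({A, B}), so by Hall's theorem at most 4 of the 5 left vertices can be matched.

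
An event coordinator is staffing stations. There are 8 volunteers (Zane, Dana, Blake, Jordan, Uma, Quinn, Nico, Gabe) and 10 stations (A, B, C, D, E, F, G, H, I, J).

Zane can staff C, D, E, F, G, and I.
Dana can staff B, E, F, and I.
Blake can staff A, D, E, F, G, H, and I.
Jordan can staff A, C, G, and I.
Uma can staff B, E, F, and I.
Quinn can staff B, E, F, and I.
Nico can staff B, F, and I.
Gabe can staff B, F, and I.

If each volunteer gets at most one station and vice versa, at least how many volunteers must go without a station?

1

One maximum matching: Zane→G, Dana→I, Blake→A, Jordan→C, Uma→F, Quinn→E, Nico→B.
The set {Dana, Uma, Quinn, Nico, Gabe} has only 4 neighbours ({B, E, F, I}), so by Hall's theorem at most 7 of the 8 volunteers can be matched.
That matches 7 of the 8, leaving 1 unmatched; no matching can do better.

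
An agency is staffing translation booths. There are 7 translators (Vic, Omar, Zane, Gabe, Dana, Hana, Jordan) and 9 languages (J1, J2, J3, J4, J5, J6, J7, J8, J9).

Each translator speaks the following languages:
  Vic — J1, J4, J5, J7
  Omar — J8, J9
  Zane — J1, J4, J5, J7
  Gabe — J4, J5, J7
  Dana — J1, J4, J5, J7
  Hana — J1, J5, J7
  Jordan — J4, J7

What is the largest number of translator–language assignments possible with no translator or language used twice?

5

A valid assignment of size 5: Vic→J4, Omar→J9, Zane→J1, Gabe→J5, Dana→J7.
The set {Vic, Zane, Gabe, Dana, Hana, Jordan} has only 4 neighbours ({J1, J4, J5, J7}), so by Hall's theorem at most 5 of the 7 translators can be matched.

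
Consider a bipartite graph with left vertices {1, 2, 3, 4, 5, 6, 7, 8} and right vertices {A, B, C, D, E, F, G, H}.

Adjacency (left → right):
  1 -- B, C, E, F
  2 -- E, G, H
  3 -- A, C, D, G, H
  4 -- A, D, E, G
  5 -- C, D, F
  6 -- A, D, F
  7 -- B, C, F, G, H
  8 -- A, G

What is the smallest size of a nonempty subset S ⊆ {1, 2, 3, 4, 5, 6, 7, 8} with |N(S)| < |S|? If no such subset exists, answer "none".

none

A matching saturating every left vertex exists, for instance 1→B, 2→E, 3→A, 4→D, 5→C, 6→F, 7→H, 8→G.
By Hall's marriage theorem, this means |N(S)| ≥ |S| for every subset S, so no violating subset exists.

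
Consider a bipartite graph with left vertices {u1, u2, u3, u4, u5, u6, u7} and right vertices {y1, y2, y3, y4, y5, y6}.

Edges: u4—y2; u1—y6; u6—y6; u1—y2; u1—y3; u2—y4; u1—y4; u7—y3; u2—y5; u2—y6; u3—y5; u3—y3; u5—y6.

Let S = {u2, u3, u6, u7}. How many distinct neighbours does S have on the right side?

The union of neighbours of {u2, u3, u6, u7} is {y3, y4, y5, y6}, which has 4 elements.
Since |N(S)| = 4 ≥ |S| = 4, Hall's condition holds for this subset.

4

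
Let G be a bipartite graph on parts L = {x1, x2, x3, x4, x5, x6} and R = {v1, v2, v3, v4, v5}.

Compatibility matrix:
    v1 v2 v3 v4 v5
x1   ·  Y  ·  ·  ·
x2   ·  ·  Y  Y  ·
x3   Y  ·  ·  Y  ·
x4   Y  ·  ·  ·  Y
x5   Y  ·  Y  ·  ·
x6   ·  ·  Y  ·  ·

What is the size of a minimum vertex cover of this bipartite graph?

{x1, x4, v1, v3, v4} is a vertex cover of size 5: every edge has an endpoint in this set.
No smaller cover exists because x1–v2, x2–v3, x3–v4, x4–v5, x5–v1 is a matching of size 5, and a cover must include an endpoint of each of these disjoint edges (König's theorem).

5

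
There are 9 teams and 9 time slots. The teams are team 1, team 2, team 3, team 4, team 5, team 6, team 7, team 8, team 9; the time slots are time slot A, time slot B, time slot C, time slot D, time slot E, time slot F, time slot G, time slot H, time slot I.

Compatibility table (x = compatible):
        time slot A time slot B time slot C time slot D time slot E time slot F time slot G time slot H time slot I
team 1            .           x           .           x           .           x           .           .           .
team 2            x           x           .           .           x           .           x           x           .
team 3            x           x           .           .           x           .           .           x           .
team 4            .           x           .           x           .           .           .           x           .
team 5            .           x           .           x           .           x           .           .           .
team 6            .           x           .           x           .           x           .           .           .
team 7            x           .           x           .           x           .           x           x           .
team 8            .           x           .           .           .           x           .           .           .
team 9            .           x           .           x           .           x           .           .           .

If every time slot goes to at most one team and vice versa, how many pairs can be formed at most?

7

One maximum matching: team 1→time slot B, team 2→time slot E, team 3→time slot A, team 4→time slot H, team 5→time slot D, team 6→time slot F, team 7→time slot C.
The set {team 1, team 5, team 6, team 8, team 9} has only 3 neighbours ({time slot B, time slot D, time slot F}), so by Hall's theorem at most 7 of the 9 teams can be matched.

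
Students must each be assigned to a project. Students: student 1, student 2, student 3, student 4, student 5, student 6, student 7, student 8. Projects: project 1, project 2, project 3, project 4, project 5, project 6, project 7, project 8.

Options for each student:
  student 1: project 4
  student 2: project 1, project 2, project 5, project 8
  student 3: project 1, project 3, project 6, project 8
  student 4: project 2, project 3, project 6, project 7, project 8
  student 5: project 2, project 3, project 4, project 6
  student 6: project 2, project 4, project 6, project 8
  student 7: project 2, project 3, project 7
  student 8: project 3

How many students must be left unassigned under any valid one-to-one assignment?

0

A valid assignment of size 8: student 1→project 4, student 2→project 5, student 3→project 1, student 4→project 2, student 5→project 6, student 6→project 8, student 7→project 7, student 8→project 3.
All 8 students are matched, so no larger matching exists.
That matches 8 of the 8, leaving 0 unmatched; no matching can do better.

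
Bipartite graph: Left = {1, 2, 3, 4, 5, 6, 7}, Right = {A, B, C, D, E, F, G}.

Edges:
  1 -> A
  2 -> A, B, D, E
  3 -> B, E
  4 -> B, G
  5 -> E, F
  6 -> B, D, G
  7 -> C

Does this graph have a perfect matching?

For example, pair 1→A, 2→D, 3→E, 4→G, 5→F, 6→B, 7→C.
All 7 left vertices are covered.

Yes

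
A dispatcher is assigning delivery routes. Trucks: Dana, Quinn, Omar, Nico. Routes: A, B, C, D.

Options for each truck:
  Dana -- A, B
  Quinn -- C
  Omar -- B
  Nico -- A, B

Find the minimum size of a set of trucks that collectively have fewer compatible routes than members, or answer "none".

Take S = {Dana, Omar, Nico}. Its neighbourhood is {A, B}, so |N(S)| = 2 < |S| = 3.
Every subset of size less than 3 has at least as many neighbours as members, so 3 is the minimum.

3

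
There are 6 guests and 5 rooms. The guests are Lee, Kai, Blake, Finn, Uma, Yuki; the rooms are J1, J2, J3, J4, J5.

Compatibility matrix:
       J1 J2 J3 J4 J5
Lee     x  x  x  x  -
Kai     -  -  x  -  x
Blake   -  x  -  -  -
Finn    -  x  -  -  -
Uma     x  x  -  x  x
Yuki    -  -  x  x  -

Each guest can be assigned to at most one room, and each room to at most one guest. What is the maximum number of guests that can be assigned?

For example, pair Lee→J4, Kai→J5, Blake→J2, Uma→J1, Yuki→J3.
The set {Blake, Finn} has only 1 neighbour ({J2}), so by Hall's theorem at most 5 of the 6 guests can be matched.

5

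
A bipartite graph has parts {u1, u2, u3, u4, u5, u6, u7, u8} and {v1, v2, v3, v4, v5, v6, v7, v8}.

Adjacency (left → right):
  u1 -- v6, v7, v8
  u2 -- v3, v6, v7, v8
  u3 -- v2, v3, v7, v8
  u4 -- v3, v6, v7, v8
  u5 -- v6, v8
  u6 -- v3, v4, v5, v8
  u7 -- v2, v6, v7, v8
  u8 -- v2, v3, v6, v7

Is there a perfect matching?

The set {u1, u2, u3, u4, u5, u7, u8} has only 5 neighbours ({v2, v3, v6, v7, v8}), so by Hall's theorem at most 6 of the 8 left vertices can be matched.
Hence no matching covers every left vertex.

No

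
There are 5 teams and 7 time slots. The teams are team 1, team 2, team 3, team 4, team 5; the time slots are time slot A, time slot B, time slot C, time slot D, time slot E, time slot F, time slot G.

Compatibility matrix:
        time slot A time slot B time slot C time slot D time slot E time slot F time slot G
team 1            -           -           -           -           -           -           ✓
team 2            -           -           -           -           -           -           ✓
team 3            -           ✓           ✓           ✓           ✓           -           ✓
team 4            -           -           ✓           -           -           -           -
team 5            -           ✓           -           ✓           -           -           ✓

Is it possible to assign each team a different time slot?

No

The set {team 1, team 2} has only 1 neighbour ({time slot G}), so by Hall's theorem at most 4 of the 5 teams can be matched.
Hence no matching covers every team.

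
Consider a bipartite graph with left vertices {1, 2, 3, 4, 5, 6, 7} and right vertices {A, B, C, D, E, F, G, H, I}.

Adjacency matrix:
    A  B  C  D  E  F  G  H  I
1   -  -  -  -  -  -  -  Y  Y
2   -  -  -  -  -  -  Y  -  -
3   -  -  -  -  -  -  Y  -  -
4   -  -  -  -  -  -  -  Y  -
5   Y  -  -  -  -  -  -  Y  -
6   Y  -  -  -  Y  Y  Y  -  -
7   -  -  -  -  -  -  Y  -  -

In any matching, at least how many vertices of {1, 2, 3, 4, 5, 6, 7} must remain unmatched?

2

One maximum matching: 1-I, 2-G, 4-H, 5-A, 6-E.
The set {2, 3, 7} has only 1 neighbour ({G}), so by Hall's theorem at most 5 of the 7 left vertices can be matched.
That matches 5 of the 7, leaving 2 unmatched; no matching can do better.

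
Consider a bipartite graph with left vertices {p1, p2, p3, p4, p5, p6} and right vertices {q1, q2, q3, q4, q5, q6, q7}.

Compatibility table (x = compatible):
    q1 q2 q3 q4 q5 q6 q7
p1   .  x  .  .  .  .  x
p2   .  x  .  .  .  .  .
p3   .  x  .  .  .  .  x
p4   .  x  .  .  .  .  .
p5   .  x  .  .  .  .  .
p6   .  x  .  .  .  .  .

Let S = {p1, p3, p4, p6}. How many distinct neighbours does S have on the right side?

2

The union of neighbours of {p1, p3, p4, p6} is {q2, q7}, which has 2 elements.
Since |N(S)| = 2 < |S| = 4, Hall's condition fails for this subset.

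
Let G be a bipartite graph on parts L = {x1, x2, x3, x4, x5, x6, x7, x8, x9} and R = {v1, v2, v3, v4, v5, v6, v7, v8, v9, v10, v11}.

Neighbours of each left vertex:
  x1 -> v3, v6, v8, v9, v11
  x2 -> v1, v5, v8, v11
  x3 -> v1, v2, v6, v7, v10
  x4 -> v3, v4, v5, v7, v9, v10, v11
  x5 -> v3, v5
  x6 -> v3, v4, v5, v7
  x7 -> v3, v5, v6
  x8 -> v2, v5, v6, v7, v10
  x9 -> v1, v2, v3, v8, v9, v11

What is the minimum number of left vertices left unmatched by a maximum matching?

0

A valid assignment of size 9: x1-v9, x2-v8, x3-v6, x4-v10, x5-v5, x6-v7, x7-v3, x8-v2, x9-v11.
This saturates every left vertex, so 9 is the maximum.
That matches 9 of the 9, leaving 0 unmatched; no matching can do better.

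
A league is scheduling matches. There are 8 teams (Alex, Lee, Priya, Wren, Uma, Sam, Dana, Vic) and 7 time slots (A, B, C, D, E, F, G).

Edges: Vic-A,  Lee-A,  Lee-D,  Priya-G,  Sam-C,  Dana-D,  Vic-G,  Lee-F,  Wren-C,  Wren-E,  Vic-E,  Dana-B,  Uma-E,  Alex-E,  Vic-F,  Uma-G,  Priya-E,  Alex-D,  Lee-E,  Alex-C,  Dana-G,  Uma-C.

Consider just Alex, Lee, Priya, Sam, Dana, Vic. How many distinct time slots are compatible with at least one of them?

The union of neighbours of {Alex, Lee, Priya, Sam, Dana, Vic} is {A, B, C, D, E, F, G}, which has 7 elements.
Since |N(S)| = 7 ≥ |S| = 6, Hall's condition holds for this subset.

7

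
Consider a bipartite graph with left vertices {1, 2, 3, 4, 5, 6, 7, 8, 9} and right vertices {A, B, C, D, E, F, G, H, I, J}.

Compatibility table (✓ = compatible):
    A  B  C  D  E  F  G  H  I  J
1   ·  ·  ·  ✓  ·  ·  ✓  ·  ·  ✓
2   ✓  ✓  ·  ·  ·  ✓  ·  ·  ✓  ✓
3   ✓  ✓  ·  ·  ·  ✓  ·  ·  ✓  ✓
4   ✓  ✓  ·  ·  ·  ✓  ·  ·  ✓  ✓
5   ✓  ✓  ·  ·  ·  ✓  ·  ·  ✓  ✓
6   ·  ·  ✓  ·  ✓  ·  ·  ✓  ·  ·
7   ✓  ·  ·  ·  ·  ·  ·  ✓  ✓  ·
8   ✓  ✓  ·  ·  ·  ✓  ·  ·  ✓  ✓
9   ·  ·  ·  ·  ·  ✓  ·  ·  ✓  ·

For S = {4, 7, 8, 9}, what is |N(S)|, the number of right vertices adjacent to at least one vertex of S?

The union of neighbours of {4, 7, 8, 9} is {A, B, F, H, I, J}, which has 6 elements.
Since |N(S)| = 6 ≥ |S| = 4, Hall's condition holds for this subset.

6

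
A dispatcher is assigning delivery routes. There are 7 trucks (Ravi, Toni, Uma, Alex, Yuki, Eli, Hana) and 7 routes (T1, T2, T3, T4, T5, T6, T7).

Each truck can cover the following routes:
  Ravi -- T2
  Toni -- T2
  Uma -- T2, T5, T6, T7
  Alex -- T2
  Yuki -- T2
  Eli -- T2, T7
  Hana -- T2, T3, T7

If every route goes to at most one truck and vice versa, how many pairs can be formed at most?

One maximum matching: Ravi→T2, Uma→T5, Eli→T7, Hana→T3.
The set {Ravi, Toni, Alex, Yuki} has only 1 neighbour ({T2}), so by Hall's theorem at most 4 of the 7 trucks can be matched.

4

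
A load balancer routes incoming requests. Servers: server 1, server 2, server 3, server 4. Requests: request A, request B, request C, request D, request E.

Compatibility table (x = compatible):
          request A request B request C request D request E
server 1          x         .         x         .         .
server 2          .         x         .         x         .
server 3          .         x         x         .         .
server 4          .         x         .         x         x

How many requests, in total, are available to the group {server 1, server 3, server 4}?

The union of neighbours of {server 1, server 3, server 4} is {request A, request B, request C, request D, request E}, which has 5 elements.
Since |N(S)| = 5 ≥ |S| = 3, Hall's condition holds for this subset.

5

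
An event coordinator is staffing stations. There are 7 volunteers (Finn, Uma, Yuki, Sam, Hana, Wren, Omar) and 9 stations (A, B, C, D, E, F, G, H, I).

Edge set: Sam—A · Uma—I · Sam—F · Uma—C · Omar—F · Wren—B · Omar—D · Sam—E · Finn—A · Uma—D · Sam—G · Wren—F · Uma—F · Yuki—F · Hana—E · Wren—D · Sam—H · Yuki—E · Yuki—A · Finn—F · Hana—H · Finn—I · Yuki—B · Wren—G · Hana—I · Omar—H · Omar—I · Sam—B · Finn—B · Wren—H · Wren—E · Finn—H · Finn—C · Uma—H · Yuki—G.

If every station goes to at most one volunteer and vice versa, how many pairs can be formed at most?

One maximum matching: Finn→I, Uma→H, Yuki→G, Sam→A, Hana→E, Wren→B, Omar→F.
This saturates every volunteer, so 7 is the maximum.

7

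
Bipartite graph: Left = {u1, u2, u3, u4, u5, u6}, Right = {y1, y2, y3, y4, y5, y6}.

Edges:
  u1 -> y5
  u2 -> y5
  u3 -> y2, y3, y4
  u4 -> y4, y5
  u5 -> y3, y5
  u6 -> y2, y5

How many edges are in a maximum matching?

4

A valid assignment of size 4: u1–y5, u3–y2, u4–y4, u5–y3.
The set {u1, u2, u3, u4, u5, u6} has only 4 neighbours ({y2, y3, y4, y5}), so by Hall's theorem at most 4 of the 6 left vertices can be matched.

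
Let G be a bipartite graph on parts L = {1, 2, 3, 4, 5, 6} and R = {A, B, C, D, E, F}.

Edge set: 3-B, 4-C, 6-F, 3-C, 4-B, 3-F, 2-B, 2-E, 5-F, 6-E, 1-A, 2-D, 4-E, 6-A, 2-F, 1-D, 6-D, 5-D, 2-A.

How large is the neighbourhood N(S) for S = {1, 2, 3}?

6

The union of neighbours of {1, 2, 3} is {A, B, C, D, E, F}, which has 6 elements.
Since |N(S)| = 6 ≥ |S| = 3, Hall's condition holds for this subset.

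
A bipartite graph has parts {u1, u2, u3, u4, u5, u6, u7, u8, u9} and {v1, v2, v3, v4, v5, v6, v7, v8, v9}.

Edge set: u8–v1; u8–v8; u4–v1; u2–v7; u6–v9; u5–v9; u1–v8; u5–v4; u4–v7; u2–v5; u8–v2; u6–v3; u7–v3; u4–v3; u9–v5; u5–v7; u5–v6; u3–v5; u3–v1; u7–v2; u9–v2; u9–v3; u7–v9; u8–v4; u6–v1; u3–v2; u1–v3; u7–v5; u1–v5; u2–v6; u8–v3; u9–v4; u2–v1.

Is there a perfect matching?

Yes

For example, pair u1→v8, u2→v5, u3→v1, u4→v7, u5→v6, u6→v3, u7→v9, u8→v4, u9→v2.
Every left vertex is matched, so this is a perfect matching.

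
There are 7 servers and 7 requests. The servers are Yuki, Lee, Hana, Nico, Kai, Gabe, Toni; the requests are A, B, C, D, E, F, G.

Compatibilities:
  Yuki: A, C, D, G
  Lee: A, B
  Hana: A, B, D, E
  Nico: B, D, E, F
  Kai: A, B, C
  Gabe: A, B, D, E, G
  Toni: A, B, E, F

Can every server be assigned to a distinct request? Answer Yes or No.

Yes

A valid assignment of size 7: Yuki–G, Lee–A, Hana–D, Nico–F, Kai–C, Gabe–E, Toni–B.
Every server is matched, so this is a perfect matching.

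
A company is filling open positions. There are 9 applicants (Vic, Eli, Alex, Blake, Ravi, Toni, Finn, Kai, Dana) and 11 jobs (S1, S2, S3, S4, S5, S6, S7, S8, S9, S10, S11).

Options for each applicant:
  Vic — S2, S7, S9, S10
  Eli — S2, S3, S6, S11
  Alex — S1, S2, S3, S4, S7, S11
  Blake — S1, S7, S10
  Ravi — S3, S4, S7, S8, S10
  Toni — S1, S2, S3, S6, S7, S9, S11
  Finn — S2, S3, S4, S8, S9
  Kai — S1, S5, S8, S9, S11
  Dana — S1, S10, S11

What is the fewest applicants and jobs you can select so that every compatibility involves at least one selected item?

9

A maximum matching has 9 edges (e.g. Vic–S2, Eli–S11, Alex–S7, Blake–S1, Ravi–S4, Toni–S6, Finn–S3, Kai–S9, Dana–S10).
By König's theorem the minimum vertex cover has the same size. One such cover is {Vic, Eli, Alex, Blake, Ravi, Toni, Finn, Kai, Dana}.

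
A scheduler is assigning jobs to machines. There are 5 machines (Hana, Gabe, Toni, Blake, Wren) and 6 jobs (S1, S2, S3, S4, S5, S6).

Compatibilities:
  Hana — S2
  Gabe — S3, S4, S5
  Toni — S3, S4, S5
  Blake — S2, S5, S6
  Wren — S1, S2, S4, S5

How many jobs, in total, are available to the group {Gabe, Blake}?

5

The union of neighbours of {Gabe, Blake} is {S2, S3, S4, S5, S6}, which has 5 elements.
Since |N(S)| = 5 ≥ |S| = 2, Hall's condition holds for this subset.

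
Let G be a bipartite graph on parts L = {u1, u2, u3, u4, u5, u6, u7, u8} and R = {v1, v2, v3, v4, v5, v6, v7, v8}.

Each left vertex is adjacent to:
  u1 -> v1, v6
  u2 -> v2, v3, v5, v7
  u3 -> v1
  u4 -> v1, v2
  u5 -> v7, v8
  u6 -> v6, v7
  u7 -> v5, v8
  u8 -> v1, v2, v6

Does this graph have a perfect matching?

No

The set {u1, u3, u4, u8} has only 3 neighbours ({v1, v2, v6}), so by Hall's theorem at most 7 of the 8 left vertices can be matched.
Hence no matching covers every left vertex.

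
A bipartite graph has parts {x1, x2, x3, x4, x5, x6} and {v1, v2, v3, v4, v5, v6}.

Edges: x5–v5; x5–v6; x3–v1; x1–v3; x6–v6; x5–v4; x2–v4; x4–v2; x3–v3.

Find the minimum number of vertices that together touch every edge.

6

A maximum matching has 6 edges (e.g. x1–v3, x2–v4, x3–v1, x4–v2, x5–v5, x6–v6).
By König's theorem the minimum vertex cover has the same size. One such cover is {x1, x2, x3, x4, x5, x6}.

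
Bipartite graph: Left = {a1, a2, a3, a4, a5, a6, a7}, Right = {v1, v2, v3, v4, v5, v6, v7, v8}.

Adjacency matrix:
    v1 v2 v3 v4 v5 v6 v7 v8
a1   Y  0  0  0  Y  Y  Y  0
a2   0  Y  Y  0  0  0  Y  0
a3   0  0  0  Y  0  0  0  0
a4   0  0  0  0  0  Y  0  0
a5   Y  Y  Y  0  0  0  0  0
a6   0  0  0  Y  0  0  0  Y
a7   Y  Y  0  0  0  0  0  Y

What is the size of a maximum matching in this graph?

7

A valid assignment of size 7: a1→v7, a2→v3, a3→v4, a4→v6, a5→v1, a6→v8, a7→v2.
This saturates every left vertex, so 7 is the maximum.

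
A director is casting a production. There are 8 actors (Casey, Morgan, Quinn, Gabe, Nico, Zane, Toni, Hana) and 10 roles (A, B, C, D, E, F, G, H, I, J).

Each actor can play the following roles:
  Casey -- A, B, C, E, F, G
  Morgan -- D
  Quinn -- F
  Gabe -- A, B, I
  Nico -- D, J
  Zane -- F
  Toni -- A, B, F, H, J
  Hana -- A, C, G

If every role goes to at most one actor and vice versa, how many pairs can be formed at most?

For example, pair Casey→G, Morgan→D, Quinn→F, Gabe→I, Nico→J, Toni→A, Hana→C.
The set {Quinn, Zane} has only 1 neighbour ({F}), so by Hall's theorem at most 7 of the 8 actors can be matched.

7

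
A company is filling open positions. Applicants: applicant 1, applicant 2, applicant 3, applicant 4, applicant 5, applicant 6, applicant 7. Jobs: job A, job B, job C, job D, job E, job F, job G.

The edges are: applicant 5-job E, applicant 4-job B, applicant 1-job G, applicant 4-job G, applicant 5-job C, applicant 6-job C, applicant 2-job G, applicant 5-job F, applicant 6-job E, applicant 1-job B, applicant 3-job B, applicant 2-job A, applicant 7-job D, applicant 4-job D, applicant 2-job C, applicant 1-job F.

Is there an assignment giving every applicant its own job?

Yes

A valid assignment of size 7: applicant 1–job F, applicant 2–job A, applicant 3–job B, applicant 4–job G, applicant 5–job E, applicant 6–job C, applicant 7–job D.
All 7 applicants are covered.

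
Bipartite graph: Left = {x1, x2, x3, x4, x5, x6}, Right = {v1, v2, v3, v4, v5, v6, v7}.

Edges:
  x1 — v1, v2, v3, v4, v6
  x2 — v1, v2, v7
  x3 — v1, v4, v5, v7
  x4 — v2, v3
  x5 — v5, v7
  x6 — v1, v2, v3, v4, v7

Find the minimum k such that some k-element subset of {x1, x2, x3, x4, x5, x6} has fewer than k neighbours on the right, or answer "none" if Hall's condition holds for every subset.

A matching saturating every left vertex exists, for instance x1→v6, x2→v7, x3→v1, x4→v2, x5→v5, x6→v3.
By Hall's marriage theorem, this means |N(S)| ≥ |S| for every subset S, so no violating subset exists.

none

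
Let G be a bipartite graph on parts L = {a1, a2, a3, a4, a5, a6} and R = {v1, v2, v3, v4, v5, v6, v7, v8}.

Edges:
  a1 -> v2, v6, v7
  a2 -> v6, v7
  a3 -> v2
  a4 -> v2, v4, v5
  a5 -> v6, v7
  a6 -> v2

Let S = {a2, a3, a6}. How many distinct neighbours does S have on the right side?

The union of neighbours of {a2, a3, a6} is {v2, v6, v7}, which has 3 elements.
Since |N(S)| = 3 ≥ |S| = 3, Hall's condition holds for this subset.

3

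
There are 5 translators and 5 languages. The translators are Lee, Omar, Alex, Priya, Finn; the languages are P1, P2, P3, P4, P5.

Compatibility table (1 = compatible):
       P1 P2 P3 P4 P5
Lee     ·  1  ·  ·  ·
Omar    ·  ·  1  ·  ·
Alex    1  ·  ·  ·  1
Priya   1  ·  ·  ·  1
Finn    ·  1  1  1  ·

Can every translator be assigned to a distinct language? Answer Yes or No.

Yes

A valid assignment of size 5: Lee→P2, Omar→P3, Alex→P5, Priya→P1, Finn→P4.
All 5 translators are covered.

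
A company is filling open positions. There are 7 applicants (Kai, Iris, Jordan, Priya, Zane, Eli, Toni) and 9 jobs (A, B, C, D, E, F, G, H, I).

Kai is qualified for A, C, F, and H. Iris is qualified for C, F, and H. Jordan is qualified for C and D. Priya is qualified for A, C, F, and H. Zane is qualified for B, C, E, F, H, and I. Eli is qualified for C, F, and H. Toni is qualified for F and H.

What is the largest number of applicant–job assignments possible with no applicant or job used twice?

6

A valid assignment of size 6: Kai-A, Iris-H, Jordan-D, Priya-C, Zane-E, Eli-F.
The set {Kai, Iris, Priya, Eli, Toni} has only 4 neighbours ({A, C, F, H}), so by Hall's theorem at most 6 of the 7 applicants can be matched.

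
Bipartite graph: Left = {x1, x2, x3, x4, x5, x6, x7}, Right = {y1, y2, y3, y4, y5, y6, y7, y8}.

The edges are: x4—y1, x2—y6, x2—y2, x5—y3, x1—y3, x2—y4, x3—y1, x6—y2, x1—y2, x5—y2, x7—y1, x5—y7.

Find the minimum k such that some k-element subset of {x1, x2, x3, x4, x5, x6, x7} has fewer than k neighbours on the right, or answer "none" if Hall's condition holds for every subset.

Take S = {x3, x4}. Its neighbourhood is {y1}, so |N(S)| = 1 < |S| = 2.
No single vertex violates Hall's condition since each has at least one neighbour, so 2 is the minimum.

2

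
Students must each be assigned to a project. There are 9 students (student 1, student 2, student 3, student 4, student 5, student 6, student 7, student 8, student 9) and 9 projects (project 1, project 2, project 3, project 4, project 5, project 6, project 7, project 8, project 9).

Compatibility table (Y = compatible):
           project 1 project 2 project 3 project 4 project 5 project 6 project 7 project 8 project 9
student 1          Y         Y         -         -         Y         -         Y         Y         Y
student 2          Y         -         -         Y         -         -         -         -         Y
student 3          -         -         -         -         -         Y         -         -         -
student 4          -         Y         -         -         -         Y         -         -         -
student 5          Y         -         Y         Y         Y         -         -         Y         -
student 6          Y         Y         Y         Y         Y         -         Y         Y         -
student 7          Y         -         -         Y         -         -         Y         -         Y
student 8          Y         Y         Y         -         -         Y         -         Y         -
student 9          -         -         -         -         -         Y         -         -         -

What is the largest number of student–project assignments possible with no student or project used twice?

One maximum matching: student 1–project 8, student 2–project 9, student 3–project 6, student 4–project 2, student 5–project 4, student 6–project 7, student 7–project 1, student 8–project 3.
The set {student 3, student 9} has only 1 neighbour ({project 6}), so by Hall's theorem at most 8 of the 9 students can be matched.

8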